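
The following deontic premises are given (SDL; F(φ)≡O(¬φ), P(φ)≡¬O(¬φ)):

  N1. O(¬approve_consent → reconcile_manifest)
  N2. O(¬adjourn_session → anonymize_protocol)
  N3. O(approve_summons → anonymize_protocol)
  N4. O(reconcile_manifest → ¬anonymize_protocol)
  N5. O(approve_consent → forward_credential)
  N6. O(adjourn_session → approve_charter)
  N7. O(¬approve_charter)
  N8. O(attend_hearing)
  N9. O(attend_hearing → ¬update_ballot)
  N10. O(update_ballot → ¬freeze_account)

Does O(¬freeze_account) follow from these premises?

No

Premise 10 is O(update_ballot → ¬freeze_account), but O(update_ballot) is not derivable from the premises, so it does not yield O(¬freeze_account).
No other premise forces O(¬freeze_account). An ideal world satisfying every premise can still have ¬freeze_account false, so O(¬freeze_account) is not derivable.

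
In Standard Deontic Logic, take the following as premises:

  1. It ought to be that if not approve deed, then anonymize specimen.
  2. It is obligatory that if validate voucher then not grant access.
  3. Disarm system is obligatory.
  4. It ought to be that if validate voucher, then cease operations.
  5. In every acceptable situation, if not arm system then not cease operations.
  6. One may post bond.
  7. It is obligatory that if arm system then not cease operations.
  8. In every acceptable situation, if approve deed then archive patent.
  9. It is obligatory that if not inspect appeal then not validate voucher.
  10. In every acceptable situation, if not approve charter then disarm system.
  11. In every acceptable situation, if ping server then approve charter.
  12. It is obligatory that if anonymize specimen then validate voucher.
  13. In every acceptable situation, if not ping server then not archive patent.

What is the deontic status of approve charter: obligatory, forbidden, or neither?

Premises 7 and 5 are O(arm_system → ¬cease_operations) and O(¬arm_system → ¬cease_operations); every ideal world satisfies arm_system or ¬arm_system, so in either case ¬cease_operations holds — hence O(¬cease_operations).
The contrapositive of premise 4 (O(validate_voucher → cease_operations)) is O(¬cease_operations → ¬validate_voucher), and O(¬cease_operations) is already established, so O(¬validate_voucher).
The contrapositive of premise 12 (O(anonymize_specimen → validate_voucher)) is O(¬validate_voucher → ¬anonymize_specimen), and O(¬validate_voucher) is already established, so O(¬anonymize_specimen).
Premise 1, O(¬approve_deed → anonymize_specimen), contraposes to O(¬anonymize_specimen → approve_deed); with O(¬anonymize_specimen) we get O(approve_deed).
With premise 8, O(approve_deed → archive_patent), the K-axiom yields O(archive_patent).
Premise 13 is O(¬ping_server → ¬archive_patent); contrapositively O(archive_patent → ping_server). Since O(archive_patent) holds, K gives O(ping_server).
Premise 11 is O(ping_server → approve_charter); since O(ping_server), deontic closure gives O(approve_charter).
Premises 2, 3, 6, 9, 10 do not contribute to this derivation.
Hence approve_charter is obligatory.

Obligatory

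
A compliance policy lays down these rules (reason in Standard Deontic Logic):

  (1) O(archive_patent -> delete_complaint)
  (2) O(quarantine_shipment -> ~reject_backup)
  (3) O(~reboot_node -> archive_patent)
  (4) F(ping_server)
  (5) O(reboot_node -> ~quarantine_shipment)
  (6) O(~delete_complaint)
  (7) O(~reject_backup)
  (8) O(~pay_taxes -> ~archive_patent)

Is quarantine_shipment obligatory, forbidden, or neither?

From premise 6 we have O(~delete_complaint).
The contrapositive of premise 1 (O(archive_patent -> delete_complaint)) is O(~delete_complaint -> ~archive_patent), and O(~delete_complaint) is already established, so O(~archive_patent).
The contrapositive of premise 3 (O(~reboot_node -> archive_patent)) is O(~archive_patent -> reboot_node), and O(~archive_patent) is already established, so O(reboot_node).
With premise 5, O(reboot_node -> ~quarantine_shipment), the K-axiom yields O(~quarantine_shipment).
Premises 2, 4, 7, 8 do not contribute to this derivation.
Thus O(~quarantine_shipment), which is F(quarantine_shipment): quarantine_shipment is forbidden.

Forbidden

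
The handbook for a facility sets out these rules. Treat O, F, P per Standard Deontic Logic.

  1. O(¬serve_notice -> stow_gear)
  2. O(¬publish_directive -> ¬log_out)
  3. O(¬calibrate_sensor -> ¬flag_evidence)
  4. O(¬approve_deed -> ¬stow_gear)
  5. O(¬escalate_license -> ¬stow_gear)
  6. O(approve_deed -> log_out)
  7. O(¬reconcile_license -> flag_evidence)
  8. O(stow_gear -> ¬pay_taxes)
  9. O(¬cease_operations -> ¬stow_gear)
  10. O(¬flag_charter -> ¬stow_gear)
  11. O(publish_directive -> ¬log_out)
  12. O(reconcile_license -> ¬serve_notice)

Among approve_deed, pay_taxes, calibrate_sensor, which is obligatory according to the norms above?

Premises 11 and 2 cover both cases: O(publish_directive -> ¬log_out) and O(¬publish_directive -> ¬log_out). Since publish_directive ∨ ¬publish_directive is a tautology, O(¬log_out) follows.
Premise 6, O(approve_deed -> log_out), contraposes to O(¬log_out -> ¬approve_deed); with O(¬log_out) we get O(¬approve_deed).
Premise 4 is O(¬approve_deed -> ¬stow_gear); since O(¬approve_deed), deontic closure gives O(¬stow_gear).
Premise 1 is O(¬serve_notice -> stow_gear); contrapositively O(¬stow_gear -> serve_notice). Since O(¬stow_gear) holds, K gives O(serve_notice).
Premise 12, O(reconcile_license -> ¬serve_notice), contraposes to O(serve_notice -> ¬reconcile_license); with O(serve_notice) we get O(¬reconcile_license).
Applying K to premise 7 (O(¬reconcile_license -> flag_evidence)) and O(¬reconcile_license) yields O(flag_evidence).
Premise 3, O(¬calibrate_sensor -> ¬flag_evidence), contraposes to O(flag_evidence -> calibrate_sensor); with O(flag_evidence) we get O(calibrate_sensor).
So O(calibrate_sensor) holds — calibrate_sensor is obligatory. None of the other listed options is made obligatory by any chain of premises.

calibrate_sensor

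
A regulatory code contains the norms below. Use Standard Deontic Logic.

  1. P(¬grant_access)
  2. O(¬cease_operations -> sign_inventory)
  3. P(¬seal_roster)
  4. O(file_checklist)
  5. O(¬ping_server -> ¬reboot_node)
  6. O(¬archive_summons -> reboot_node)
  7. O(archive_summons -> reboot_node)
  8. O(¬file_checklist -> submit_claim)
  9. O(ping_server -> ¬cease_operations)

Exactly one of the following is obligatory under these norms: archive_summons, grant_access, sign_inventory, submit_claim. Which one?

Premises 7 and 6 are O(archive_summons -> reboot_node) and O(¬archive_summons -> reboot_node); every ideal world satisfies archive_summons or ¬archive_summons, so in either case reboot_node holds — hence O(reboot_node).
Premise 5, O(¬ping_server -> ¬reboot_node), contraposes to O(reboot_node -> ping_server); with O(reboot_node) we get O(ping_server).
Premise 9 is O(ping_server -> ¬cease_operations); since O(ping_server), deontic closure gives O(¬cease_operations).
With premise 2, O(¬cease_operations -> sign_inventory), the K-axiom yields O(sign_inventory).
So O(sign_inventory) holds — sign_inventory is obligatory. None of the other listed options is made obligatory by any chain of premises.

sign_inventory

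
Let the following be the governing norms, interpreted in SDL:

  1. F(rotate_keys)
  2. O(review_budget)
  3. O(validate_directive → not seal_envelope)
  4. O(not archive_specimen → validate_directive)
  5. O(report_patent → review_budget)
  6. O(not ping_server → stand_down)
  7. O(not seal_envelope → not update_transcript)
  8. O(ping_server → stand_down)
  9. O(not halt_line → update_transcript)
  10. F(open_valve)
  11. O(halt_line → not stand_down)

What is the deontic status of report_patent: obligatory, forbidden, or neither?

Neither

Premise 5 is O(report_patent → review_budget); even if O(review_budget) held, inferring O(report_patent) would be affirming the consequent — invalid.
No premise or chain of K-axiom applications forces O(report_patent), and none forces O(not report_patent). So report_patent is neither obligatory nor forbidden under these norms.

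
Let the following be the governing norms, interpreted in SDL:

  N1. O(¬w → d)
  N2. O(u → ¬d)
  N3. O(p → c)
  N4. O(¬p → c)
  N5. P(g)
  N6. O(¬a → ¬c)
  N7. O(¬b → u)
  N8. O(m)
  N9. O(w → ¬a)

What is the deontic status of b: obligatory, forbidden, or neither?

Premises 3 and 4 are O(p → c) and O(¬p → c); every ideal world satisfies p or ¬p, so in either case c holds — hence O(c).
The contrapositive of premise 6 (O(¬a → ¬c)) is O(c → a), and O(c) is already established, so O(a).
Premise 9, O(w → ¬a), contraposes to O(a → ¬w); with O(a) we get O(¬w).
Applying K to premise 1 (O(¬w → d)) and O(¬w) yields O(d).
Premise 2 is O(u → ¬d); contrapositively O(d → ¬u). Since O(d) holds, K gives O(¬u).
Premise 7 is O(¬b → u); contrapositively O(¬u → b). Since O(¬u) holds, K gives O(b).
Premises 5, 8 do not contribute to this derivation.
Hence b is obligatory.

Obligatory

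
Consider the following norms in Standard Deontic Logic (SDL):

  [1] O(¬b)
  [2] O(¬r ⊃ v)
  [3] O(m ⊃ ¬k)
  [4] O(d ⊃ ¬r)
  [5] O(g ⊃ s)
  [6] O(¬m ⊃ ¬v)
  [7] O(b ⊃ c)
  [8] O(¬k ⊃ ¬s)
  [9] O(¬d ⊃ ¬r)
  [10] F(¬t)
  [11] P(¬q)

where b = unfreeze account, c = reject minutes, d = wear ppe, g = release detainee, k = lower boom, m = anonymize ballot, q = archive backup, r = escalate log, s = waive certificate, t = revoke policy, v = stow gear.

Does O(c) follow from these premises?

No

Premise 7 is O(b ⊃ c), but O(b) is not derivable from the premises, so it does not yield O(c).
No other premise forces O(c). An ideal world satisfying every premise can still have c false, so O(c) is not derivable.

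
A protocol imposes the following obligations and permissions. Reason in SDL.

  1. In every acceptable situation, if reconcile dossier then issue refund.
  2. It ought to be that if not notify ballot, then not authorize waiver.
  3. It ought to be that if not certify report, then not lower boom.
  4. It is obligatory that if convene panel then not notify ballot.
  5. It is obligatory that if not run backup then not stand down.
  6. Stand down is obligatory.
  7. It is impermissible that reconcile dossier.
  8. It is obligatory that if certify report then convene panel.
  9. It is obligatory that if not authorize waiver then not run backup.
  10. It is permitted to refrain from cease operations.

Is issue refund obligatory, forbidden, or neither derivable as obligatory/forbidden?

Premise 1 is O(reconcile_dossier → issue_refund), but O(reconcile_dossier) is not derivable from the premises, so it does not yield O(issue_refund).
No premise or chain of K-axiom applications forces O(issue_refund), and none forces O(¬issue_refund). So issue_refund is neither obligatory nor forbidden under these norms.

Neither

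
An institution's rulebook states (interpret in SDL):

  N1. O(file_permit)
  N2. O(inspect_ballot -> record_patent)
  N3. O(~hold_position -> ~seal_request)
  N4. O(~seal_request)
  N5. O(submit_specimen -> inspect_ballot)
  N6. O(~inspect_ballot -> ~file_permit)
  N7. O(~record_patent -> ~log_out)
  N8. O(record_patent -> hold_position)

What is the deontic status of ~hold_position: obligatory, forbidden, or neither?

Premise 1 gives O(file_permit).
Premise 6, O(~inspect_ballot -> ~file_permit), contraposes to O(file_permit -> inspect_ballot); with O(file_permit) we get O(inspect_ballot).
Premise 2 is O(inspect_ballot -> record_patent); since O(inspect_ballot), deontic closure gives O(record_patent).
Premise 8 is O(record_patent -> hold_position); since O(record_patent), deontic closure gives O(hold_position).
Premises 3, 4, 5, 7 do not contribute to this derivation.
Thus O(hold_position), which is F(~hold_position): ~hold_position is forbidden.

Forbidden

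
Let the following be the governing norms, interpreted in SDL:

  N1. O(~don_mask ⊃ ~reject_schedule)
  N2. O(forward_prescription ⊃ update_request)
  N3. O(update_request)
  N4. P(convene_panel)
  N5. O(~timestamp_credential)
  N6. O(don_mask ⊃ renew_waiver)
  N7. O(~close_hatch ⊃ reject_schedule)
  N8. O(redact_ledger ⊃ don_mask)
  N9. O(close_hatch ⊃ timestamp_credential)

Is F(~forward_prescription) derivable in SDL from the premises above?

No

Premise 2 is O(forward_prescription ⊃ update_request); even if O(update_request) held, inferring O(forward_prescription) would be affirming the consequent — invalid.
No other premise forces O(forward_prescription). An ideal world satisfying every premise can still have ~forward_prescription true, so F(~forward_prescription) is not derivable.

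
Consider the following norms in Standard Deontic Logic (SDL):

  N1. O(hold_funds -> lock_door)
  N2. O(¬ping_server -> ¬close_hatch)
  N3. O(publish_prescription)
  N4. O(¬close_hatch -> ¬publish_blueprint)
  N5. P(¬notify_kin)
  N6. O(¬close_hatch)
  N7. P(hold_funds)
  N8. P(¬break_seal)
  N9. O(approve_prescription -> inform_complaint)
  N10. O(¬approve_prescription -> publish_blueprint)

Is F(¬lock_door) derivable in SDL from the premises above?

No

Premise 1 is O(hold_funds -> lock_door), but O(hold_funds) is not derivable from the premises (the permission P(hold_funds) asserts only ¬O(¬hold_funds), not O(hold_funds)), so it does not yield O(lock_door).
No other premise forces O(lock_door). An ideal world satisfying every premise can still have ¬lock_door true, so F(¬lock_door) is not derivable.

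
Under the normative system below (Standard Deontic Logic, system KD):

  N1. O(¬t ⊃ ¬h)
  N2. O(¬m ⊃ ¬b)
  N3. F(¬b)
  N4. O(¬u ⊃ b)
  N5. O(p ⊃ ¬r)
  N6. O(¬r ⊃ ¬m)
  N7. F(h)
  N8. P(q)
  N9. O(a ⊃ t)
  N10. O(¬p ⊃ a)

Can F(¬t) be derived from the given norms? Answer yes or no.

Yes

Premise 3, F(¬b), is equivalent to O(b).
Premise 2 is O(¬m ⊃ ¬b); contrapositively O(b ⊃ m). Since O(b) holds, K gives O(m).
Premise 6, O(¬r ⊃ ¬m), contraposes to O(m ⊃ r); with O(m) we get O(r).
Premise 5, O(p ⊃ ¬r), contraposes to O(r ⊃ ¬p); with O(r) we get O(¬p).
With premise 10, O(¬p ⊃ a), the K-axiom yields O(a).
Premise 9 is O(a ⊃ t); since O(a), deontic closure gives O(t).
Premises 1, 4, 7, 8 do not contribute to this derivation.
So O(t) holds, i.e. F(¬t). The claim follows.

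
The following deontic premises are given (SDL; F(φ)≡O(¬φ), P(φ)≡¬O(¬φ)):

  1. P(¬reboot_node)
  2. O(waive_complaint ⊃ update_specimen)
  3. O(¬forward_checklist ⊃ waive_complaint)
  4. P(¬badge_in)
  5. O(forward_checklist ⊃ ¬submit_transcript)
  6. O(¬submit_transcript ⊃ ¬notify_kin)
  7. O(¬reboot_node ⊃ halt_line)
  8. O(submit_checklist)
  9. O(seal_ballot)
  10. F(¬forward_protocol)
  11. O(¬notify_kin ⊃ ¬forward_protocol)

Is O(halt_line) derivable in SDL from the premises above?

Premise 7 is O(¬reboot_node ⊃ halt_line), but O(¬reboot_node) is not derivable from the premises (the permission P(¬reboot_node) asserts only ¬O(reboot_node), not O(¬reboot_node)), so it does not yield O(halt_line).
No other premise forces O(halt_line). An ideal world satisfying every premise can still have halt_line false, so O(halt_line) is not derivable.

No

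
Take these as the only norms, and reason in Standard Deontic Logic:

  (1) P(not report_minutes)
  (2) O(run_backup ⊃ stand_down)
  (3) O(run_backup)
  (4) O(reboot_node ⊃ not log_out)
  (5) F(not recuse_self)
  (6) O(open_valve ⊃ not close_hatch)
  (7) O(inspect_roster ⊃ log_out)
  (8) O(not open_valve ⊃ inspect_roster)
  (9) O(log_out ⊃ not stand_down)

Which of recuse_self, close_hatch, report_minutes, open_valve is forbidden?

close_hatch

From premise 3 we have O(run_backup).
Applying K to premise 2 (O(run_backup ⊃ stand_down)) and O(run_backup) yields O(stand_down).
The contrapositive of premise 9 (O(log_out ⊃ not stand_down)) is O(stand_down ⊃ not log_out), and O(stand_down) is already established, so O(not log_out).
Premise 7, O(inspect_roster ⊃ log_out), contraposes to O(not log_out ⊃ not inspect_roster); with O(not log_out) we get O(not inspect_roster).
The contrapositive of premise 8 (O(not open_valve ⊃ inspect_roster)) is O(not inspect_roster ⊃ open_valve), and O(not inspect_roster) is already established, so O(open_valve).
From O(open_valve) and premise 6, O(open_valve ⊃ not close_hatch), we obtain O(not close_hatch).
So O(not close_hatch) holds, i.e. close_hatch is forbidden. None of the other listed options is forbidden under the premises.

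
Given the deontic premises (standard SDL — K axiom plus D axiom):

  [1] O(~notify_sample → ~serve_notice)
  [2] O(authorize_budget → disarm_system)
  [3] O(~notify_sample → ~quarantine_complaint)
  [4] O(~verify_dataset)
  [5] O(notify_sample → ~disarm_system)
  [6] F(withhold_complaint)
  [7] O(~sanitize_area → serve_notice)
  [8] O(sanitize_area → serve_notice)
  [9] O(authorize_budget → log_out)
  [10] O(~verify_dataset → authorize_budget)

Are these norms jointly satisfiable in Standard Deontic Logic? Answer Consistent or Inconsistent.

Inconsistent

Premises 7 and 8 cover both cases: O(~sanitize_area → serve_notice) and O(sanitize_area → serve_notice). Since ~sanitize_area ∨ sanitize_area is a tautology, O(serve_notice) follows.
Premise 1, O(~notify_sample → ~serve_notice), contraposes to O(serve_notice → notify_sample); with O(serve_notice) we get O(notify_sample).
With premise 5, O(notify_sample → ~disarm_system), the K-axiom yields O(~disarm_system).
Premise 2, O(authorize_budget → disarm_system), contraposes to O(~disarm_system → ~authorize_budget); with O(~disarm_system) we get O(~authorize_budget).
Premise 10, O(~verify_dataset → authorize_budget), contraposes to O(~authorize_budget → verify_dataset); with O(~authorize_budget) we get O(verify_dataset).
However, premise 4 gives O(~verify_dataset).
We now have both O(verify_dataset) and O(~verify_dataset) — verify_dataset is simultaneously obligatory and forbidden, violating the D-axiom.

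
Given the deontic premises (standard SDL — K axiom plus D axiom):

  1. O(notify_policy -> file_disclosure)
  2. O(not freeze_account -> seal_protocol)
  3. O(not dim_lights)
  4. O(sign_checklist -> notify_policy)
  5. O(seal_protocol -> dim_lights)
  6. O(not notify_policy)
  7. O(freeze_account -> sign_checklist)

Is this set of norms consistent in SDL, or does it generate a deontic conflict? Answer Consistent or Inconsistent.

Inconsistent

From premise 6 we have O(not notify_policy).
Premise 4, O(sign_checklist -> notify_policy), contraposes to O(not notify_policy -> not sign_checklist); with O(not notify_policy) we get O(not sign_checklist).
The contrapositive of premise 7 (O(freeze_account -> sign_checklist)) is O(not sign_checklist -> not freeze_account), and O(not sign_checklist) is already established, so O(not freeze_account).
Applying K to premise 2 (O(not freeze_account -> seal_protocol)) and O(not freeze_account) yields O(seal_protocol).
Premise 5 is O(seal_protocol -> dim_lights); since O(seal_protocol), deontic closure gives O(dim_lights).
However, premise 3 gives O(not dim_lights).
We now have both O(dim_lights) and O(not dim_lights) — dim_lights is simultaneously obligatory and forbidden, violating the D-axiom.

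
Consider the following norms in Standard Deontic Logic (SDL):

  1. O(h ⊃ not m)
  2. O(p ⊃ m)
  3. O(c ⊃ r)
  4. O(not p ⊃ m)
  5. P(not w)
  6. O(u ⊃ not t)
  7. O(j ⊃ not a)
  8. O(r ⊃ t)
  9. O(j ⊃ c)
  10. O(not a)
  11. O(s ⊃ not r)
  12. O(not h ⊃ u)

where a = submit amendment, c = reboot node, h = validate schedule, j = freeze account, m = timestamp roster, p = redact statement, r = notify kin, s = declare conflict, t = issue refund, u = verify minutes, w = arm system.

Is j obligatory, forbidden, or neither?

Premises 2 and 4 cover both cases: O(p ⊃ m) and O(not p ⊃ m). Since p ∨ not p is a tautology, O(m) follows.
Premise 1 is O(h ⊃ not m); contrapositively O(m ⊃ not h). Since O(m) holds, K gives O(not h).
With premise 12, O(not h ⊃ u), the K-axiom yields O(u).
From O(u) and premise 6, O(u ⊃ not t), we obtain O(not t).
Premise 8 is O(r ⊃ t); contrapositively O(not t ⊃ not r). Since O(not t) holds, K gives O(not r).
The contrapositive of premise 3 (O(c ⊃ r)) is O(not r ⊃ not c), and O(not r) is already established, so O(not c).
The contrapositive of premise 9 (O(j ⊃ c)) is O(not c ⊃ not j), and O(not c) is already established, so O(not j).
Premises 5, 7, 10, 11 do not contribute to this derivation.
Thus O(not j), which is F(j): j is forbidden.

Forbidden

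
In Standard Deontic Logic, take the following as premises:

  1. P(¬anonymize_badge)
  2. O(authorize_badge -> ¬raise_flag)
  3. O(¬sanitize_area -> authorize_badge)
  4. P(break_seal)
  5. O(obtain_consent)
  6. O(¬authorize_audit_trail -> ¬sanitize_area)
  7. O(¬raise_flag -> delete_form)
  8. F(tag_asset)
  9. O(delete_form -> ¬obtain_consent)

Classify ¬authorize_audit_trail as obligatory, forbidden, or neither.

Forbidden

From premise 5 we have O(obtain_consent).
Premise 9, O(delete_form -> ¬obtain_consent), contraposes to O(obtain_consent -> ¬delete_form); with O(obtain_consent) we get O(¬delete_form).
Premise 7 is O(¬raise_flag -> delete_form); contrapositively O(¬delete_form -> raise_flag). Since O(¬delete_form) holds, K gives O(raise_flag).
Premise 2, O(authorize_badge -> ¬raise_flag), contraposes to O(raise_flag -> ¬authorize_badge); with O(raise_flag) we get O(¬authorize_badge).
Premise 3, O(¬sanitize_area -> authorize_badge), contraposes to O(¬authorize_badge -> sanitize_area); with O(¬authorize_badge) we get O(sanitize_area).
Premise 6, O(¬authorize_audit_trail -> ¬sanitize_area), contraposes to O(sanitize_area -> authorize_audit_trail); with O(sanitize_area) we get O(authorize_audit_trail).
Premises 1, 4, 8 do not contribute to this derivation.
Thus O(authorize_audit_trail), which is F(¬authorize_audit_trail): ¬authorize_audit_trail is forbidden.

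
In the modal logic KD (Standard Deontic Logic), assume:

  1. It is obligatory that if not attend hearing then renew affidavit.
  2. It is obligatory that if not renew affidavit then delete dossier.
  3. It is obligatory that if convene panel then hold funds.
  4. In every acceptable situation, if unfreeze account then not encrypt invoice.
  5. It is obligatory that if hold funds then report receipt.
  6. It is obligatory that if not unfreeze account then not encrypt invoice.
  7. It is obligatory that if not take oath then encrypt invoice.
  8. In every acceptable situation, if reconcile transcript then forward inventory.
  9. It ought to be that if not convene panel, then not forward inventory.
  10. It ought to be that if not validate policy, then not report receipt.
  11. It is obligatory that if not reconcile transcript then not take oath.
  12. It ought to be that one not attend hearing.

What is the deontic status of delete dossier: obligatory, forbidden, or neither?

Premise 2 is O(¬renew_affidavit → delete_dossier), but O(¬renew_affidavit) is not derivable from the premises, so it does not yield O(delete_dossier).
No premise or chain of K-axiom applications forces O(delete_dossier), and none forces O(¬delete_dossier). So delete_dossier is neither obligatory nor forbidden under these norms.

Neither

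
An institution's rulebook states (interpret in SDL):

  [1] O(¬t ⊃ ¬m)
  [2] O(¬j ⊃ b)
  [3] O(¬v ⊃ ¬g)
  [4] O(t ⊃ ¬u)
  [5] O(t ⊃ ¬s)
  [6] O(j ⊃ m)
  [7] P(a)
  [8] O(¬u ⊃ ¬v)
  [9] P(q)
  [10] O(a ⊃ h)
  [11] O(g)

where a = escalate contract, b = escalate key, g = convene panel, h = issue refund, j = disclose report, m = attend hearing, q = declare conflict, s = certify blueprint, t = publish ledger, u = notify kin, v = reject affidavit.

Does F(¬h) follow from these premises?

No

Premise 10 is O(a ⊃ h), but O(a) is not derivable from the premises (the permission P(a) asserts only ¬O(¬a), not O(a)), so it does not yield O(h).
No other premise forces O(h). An ideal world satisfying every premise can still have ¬h true, so F(¬h) is not derivable.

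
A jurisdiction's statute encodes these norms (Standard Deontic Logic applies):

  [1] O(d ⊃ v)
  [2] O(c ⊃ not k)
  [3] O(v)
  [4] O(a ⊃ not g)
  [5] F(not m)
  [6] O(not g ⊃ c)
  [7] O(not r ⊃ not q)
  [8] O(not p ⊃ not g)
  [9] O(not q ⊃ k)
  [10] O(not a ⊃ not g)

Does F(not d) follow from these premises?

Premise 1 is O(d ⊃ v); even if O(v) held, inferring O(d) would be affirming the consequent — invalid.
No other premise forces O(d). An ideal world satisfying every premise can still have not d true, so F(not d) is not derivable.

No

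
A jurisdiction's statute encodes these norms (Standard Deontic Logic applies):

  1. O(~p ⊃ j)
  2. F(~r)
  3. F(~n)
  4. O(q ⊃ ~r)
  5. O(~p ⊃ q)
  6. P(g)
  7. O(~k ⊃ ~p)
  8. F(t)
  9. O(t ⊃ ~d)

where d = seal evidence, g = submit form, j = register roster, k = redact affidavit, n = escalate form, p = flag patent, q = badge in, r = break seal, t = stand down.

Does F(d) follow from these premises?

Premise 9 is O(t ⊃ ~d), but O(t) is not derivable from the premises, so it does not yield O(~d).
No other premise forces O(~d). An ideal world satisfying every premise can still have d true, so F(d) is not derivable.

No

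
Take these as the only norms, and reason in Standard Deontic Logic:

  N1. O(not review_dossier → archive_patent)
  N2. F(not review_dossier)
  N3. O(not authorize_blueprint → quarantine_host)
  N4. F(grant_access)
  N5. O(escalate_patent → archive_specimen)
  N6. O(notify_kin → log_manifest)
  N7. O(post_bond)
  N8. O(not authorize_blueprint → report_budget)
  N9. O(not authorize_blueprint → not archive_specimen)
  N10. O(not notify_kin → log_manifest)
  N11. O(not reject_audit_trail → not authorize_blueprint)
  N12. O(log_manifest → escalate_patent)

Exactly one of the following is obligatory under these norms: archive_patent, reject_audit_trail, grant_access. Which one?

Premises 10 and 6 are O(not notify_kin → log_manifest) and O(notify_kin → log_manifest); every ideal world satisfies not notify_kin or notify_kin, so in either case log_manifest holds — hence O(log_manifest).
Premise 12 is O(log_manifest → escalate_patent); since O(log_manifest), deontic closure gives O(escalate_patent).
Premise 5 is O(escalate_patent → archive_specimen); since O(escalate_patent), deontic closure gives O(archive_specimen).
The contrapositive of premise 9 (O(not authorize_blueprint → not archive_specimen)) is O(archive_specimen → authorize_blueprint), and O(archive_specimen) is already established, so O(authorize_blueprint).
The contrapositive of premise 11 (O(not reject_audit_trail → not authorize_blueprint)) is O(authorize_blueprint → reject_audit_trail), and O(authorize_blueprint) is already established, so O(reject_audit_trail).
So O(reject_audit_trail) holds — reject_audit_trail is obligatory. None of the other listed options is made obligatory by any chain of premises.

reject_audit_trail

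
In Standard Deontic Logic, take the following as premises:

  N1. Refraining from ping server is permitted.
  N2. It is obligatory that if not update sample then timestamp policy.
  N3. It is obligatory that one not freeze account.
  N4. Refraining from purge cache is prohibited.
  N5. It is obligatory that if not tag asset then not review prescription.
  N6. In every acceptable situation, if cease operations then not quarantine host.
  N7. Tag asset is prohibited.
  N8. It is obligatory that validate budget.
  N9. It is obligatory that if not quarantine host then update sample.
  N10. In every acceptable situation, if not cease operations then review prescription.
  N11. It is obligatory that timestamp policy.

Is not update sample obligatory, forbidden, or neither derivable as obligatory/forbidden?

Premise 7 is F(tag_asset), i.e. O(¬tag_asset).
Applying K to premise 5 (O(¬tag_asset → ¬review_prescription)) and O(¬tag_asset) yields O(¬review_prescription).
Premise 10, O(¬cease_operations → review_prescription), contraposes to O(¬review_prescription → cease_operations); with O(¬review_prescription) we get O(cease_operations).
From O(cease_operations) and premise 6, O(cease_operations → ¬quarantine_host), we obtain O(¬quarantine_host).
Applying K to premise 9 (O(¬quarantine_host → update_sample)) and O(¬quarantine_host) yields O(update_sample).
Premises 1, 2, 3, 4, 8, 11 do not contribute to this derivation.
Thus O(update_sample), which is F(¬update_sample): ¬update_sample is forbidden.

Forbidden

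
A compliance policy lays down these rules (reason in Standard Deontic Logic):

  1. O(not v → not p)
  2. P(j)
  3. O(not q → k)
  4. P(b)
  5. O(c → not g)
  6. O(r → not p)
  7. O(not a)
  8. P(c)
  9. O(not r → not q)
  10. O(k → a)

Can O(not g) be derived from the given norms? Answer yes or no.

No

Premise 5 is O(c → not g), but O(c) is not derivable from the premises (the permission P(c) asserts only not O(not c), not O(c)), so it does not yield O(not g).
No other premise forces O(not g). An ideal world satisfying every premise can still have not g false, so O(not g) is not derivable.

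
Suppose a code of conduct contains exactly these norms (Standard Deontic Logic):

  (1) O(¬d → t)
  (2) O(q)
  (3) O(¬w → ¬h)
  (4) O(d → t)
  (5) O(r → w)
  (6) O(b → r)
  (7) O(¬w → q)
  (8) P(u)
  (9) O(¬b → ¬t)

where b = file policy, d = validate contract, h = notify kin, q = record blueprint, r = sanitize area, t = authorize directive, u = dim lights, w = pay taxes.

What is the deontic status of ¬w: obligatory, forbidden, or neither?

Premises 1 and 4 are O(¬d → t) and O(d → t); every ideal world satisfies ¬d or d, so in either case t holds — hence O(t).
Premise 9, O(¬b → ¬t), contraposes to O(t → b); with O(t) we get O(b).
Applying K to premise 6 (O(b → r)) and O(b) yields O(r).
Premise 5 is O(r → w); since O(r), deontic closure gives O(w).
Premises 2, 3, 7, 8 do not contribute to this derivation.
Thus O(w), which is F(¬w): ¬w is forbidden.

Forbidden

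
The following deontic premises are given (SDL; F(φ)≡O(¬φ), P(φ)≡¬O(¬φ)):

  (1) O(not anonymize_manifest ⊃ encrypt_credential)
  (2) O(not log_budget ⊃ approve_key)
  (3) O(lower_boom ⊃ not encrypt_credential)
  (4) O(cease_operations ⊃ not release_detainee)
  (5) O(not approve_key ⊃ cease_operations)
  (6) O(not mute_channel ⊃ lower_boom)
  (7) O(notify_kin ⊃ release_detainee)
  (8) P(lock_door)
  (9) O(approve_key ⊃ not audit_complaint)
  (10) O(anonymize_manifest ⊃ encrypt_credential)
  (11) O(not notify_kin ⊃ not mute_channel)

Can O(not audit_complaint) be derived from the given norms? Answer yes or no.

Premises 1 and 10 are O(not anonymize_manifest ⊃ encrypt_credential) and O(anonymize_manifest ⊃ encrypt_credential); every ideal world satisfies not anonymize_manifest or anonymize_manifest, so in either case encrypt_credential holds — hence O(encrypt_credential).
The contrapositive of premise 3 (O(lower_boom ⊃ not encrypt_credential)) is O(encrypt_credential ⊃ not lower_boom), and O(encrypt_credential) is already established, so O(not lower_boom).
Premise 6, O(not mute_channel ⊃ lower_boom), contraposes to O(not lower_boom ⊃ mute_channel); with O(not lower_boom) we get O(mute_channel).
The contrapositive of premise 11 (O(not notify_kin ⊃ not mute_channel)) is O(mute_channel ⊃ notify_kin), and O(mute_channel) is already established, so O(notify_kin).
From O(notify_kin) and premise 7, O(notify_kin ⊃ release_detainee), we obtain O(release_detainee).
Premise 4 is O(cease_operations ⊃ not release_detainee); contrapositively O(release_detainee ⊃ not cease_operations). Since O(release_detainee) holds, K gives O(not cease_operations).
The contrapositive of premise 5 (O(not approve_key ⊃ cease_operations)) is O(not cease_operations ⊃ approve_key), and O(not cease_operations) is already established, so O(approve_key).
Premise 9 is O(approve_key ⊃ not audit_complaint); since O(approve_key), deontic closure gives O(not audit_complaint).
Premises 2, 8 do not contribute to this derivation.
So O(not audit_complaint) follows.

Yes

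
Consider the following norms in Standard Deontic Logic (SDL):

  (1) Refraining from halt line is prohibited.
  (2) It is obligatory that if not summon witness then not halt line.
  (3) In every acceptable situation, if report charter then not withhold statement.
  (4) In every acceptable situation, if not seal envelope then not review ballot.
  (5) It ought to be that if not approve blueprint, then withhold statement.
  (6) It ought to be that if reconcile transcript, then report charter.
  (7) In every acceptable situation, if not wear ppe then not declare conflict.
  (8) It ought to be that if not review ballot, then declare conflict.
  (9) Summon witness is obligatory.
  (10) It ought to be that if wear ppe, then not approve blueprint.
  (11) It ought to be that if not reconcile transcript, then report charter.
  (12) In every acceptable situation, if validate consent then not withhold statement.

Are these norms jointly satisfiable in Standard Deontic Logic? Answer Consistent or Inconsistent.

Consistent

Premise 2 is O(¬summon_witness → ¬halt_line), but O(¬summon_witness) is not derivable from the premises, so it does not yield O(¬halt_line).
So O(¬halt_line) is not derivable, and the apparent clash with O(halt_line) does not arise.
A world satisfying every obligation exists (e.g. approve_blueprint=true, declare_conflict=false, halt_line=true, reconcile_transcript=false, report_charter=true, review_ballot=true, seal_envelope=true, summon_witness=true, validate_consent=false, wear_ppe=false, withhold_statement=false); no atom is both obligatory and forbidden, so the set is consistent.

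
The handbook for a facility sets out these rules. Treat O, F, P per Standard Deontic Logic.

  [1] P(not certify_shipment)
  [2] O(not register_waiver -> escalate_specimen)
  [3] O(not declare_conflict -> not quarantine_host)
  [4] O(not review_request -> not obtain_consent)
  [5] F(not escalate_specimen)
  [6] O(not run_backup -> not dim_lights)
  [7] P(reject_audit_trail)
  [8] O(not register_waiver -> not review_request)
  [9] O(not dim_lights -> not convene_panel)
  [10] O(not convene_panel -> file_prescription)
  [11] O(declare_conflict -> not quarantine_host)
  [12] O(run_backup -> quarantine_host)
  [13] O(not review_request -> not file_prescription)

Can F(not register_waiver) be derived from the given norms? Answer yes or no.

By case analysis on not declare_conflict: premise 3 gives O(not declare_conflict -> not quarantine_host) and premise 11 gives O(declare_conflict -> not quarantine_host), so O(not quarantine_host) either way.
Premise 12, O(run_backup -> quarantine_host), contraposes to O(not quarantine_host -> not run_backup); with O(not quarantine_host) we get O(not run_backup).
With premise 6, O(not run_backup -> not dim_lights), the K-axiom yields O(not dim_lights).
From O(not dim_lights) and premise 9, O(not dim_lights -> not convene_panel), we obtain O(not convene_panel).
From O(not convene_panel) and premise 10, O(not convene_panel -> file_prescription), we obtain O(file_prescription).
The contrapositive of premise 13 (O(not review_request -> not file_prescription)) is O(file_prescription -> review_request), and O(file_prescription) is already established, so O(review_request).
Premise 8, O(not register_waiver -> not review_request), contraposes to O(review_request -> register_waiver); with O(review_request) we get O(register_waiver).
Premises 1, 2, 4, 5, 7 do not contribute to this derivation.
So O(register_waiver) holds, i.e. F(not register_waiver). The claim follows.

Yes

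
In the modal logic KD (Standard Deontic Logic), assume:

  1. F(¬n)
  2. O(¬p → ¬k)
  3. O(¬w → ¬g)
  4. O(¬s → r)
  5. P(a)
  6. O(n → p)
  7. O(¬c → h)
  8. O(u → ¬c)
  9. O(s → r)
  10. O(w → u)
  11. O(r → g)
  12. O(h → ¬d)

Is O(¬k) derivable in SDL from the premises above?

Premise 2 is O(¬p → ¬k), but O(¬p) is not derivable from the premises, so it does not yield O(¬k).
No other premise forces O(¬k). An ideal world satisfying every premise can still have ¬k false, so O(¬k) is not derivable.

No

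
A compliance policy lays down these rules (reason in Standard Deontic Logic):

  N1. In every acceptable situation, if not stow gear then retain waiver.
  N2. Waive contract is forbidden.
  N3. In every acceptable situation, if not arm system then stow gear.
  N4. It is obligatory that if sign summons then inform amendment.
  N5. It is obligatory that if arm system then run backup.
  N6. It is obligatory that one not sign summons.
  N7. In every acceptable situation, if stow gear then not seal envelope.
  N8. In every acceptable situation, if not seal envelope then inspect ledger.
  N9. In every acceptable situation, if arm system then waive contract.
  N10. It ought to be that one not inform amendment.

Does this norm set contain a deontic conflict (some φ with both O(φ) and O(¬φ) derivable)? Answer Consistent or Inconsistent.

Consistent

Premise 4 is O(sign_summons → inform_amendment), but O(sign_summons) is not derivable from the premises, so it does not yield O(inform_amendment).
So O(inform_amendment) is not derivable, and the apparent clash with O(¬inform_amendment) does not arise.
A world satisfying every obligation exists (e.g. arm_system=false, inform_amendment=false, inspect_ledger=true, retain_waiver=false, run_backup=false, seal_envelope=false, sign_summons=false, stow_gear=true, waive_contract=false); no atom is both obligatory and forbidden, so the set is consistent.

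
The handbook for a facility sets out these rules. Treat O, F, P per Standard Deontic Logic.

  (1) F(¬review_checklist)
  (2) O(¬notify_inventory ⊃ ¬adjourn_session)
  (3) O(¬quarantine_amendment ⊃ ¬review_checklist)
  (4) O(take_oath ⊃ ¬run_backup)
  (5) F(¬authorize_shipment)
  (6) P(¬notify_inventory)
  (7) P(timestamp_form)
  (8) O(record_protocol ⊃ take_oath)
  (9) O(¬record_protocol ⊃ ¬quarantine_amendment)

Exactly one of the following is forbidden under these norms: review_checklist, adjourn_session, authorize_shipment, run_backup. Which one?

run_backup

F(¬review_checklist) at premise 1 means O(review_checklist).
Premise 3 is O(¬quarantine_amendment ⊃ ¬review_checklist); contrapositively O(review_checklist ⊃ quarantine_amendment). Since O(review_checklist) holds, K gives O(quarantine_amendment).
Premise 9, O(¬record_protocol ⊃ ¬quarantine_amendment), contraposes to O(quarantine_amendment ⊃ record_protocol); with O(quarantine_amendment) we get O(record_protocol).
Premise 8 is O(record_protocol ⊃ take_oath); since O(record_protocol), deontic closure gives O(take_oath).
Applying K to premise 4 (O(take_oath ⊃ ¬run_backup)) and O(take_oath) yields O(¬run_backup).
So O(¬run_backup) holds, i.e. run_backup is forbidden. None of the other listed options is forbidden under the premises.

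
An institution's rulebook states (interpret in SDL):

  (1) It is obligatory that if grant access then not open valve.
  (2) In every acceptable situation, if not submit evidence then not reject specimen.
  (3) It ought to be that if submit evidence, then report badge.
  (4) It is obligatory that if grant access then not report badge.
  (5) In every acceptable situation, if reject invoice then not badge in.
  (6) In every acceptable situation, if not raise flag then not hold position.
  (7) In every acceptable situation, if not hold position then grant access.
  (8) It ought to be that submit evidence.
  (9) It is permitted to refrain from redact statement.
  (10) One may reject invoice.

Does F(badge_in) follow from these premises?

No

Premise 5 is O(reject_invoice → ¬badge_in), but O(reject_invoice) is not derivable from the premises (the permission P(reject_invoice) asserts only ¬O(¬reject_invoice), not O(reject_invoice)), so it does not yield O(¬badge_in).
No other premise forces O(¬badge_in). An ideal world satisfying every premise can still have badge_in true, so F(badge_in) is not derivable.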